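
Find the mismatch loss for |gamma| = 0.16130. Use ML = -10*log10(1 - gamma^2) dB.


ML = -10 * log10(1 - 0.16130^2) = -10 * log10(0.97398231) = 0.1145 dB

0.1145 dB


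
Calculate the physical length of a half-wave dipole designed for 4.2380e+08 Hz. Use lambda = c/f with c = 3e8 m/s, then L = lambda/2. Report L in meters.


lambda = c / f = 3.0000e+08 / 4.2380e+08 = 0.7078811 m
L = lambda / 2 = 0.7078811 / 2 = 0.3539 m

0.3539 m


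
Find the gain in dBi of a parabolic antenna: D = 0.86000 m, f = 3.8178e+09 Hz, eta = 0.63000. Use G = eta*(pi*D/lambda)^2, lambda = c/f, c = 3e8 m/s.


lambda = c / f = 3.0000e+08 / 3.8178e+09 = 0.07857929 m
G_linear = 0.63000 * (pi * 0.86000 / 0.07857929)^2 = 744.7680
G_dBi = 10 * log10(744.7680) = 28.72 dBi

28.72 dBi


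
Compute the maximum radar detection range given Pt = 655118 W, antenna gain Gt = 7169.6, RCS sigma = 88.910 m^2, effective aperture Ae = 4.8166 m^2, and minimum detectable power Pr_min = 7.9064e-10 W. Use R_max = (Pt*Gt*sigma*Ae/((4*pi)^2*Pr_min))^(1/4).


R^4 = 655118*7169.6*88.910*4.8166 / ((4*pi)^2 * 7.9064e-10) = 1.611043e+19
R_max = 1.611043e+19^0.25 = 63354 m

63354 m


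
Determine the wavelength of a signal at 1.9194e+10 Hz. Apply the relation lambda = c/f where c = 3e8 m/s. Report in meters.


lambda = c / f = 3.0000e+08 / 1.9194e+10 = 0.01563 m

0.01563 m


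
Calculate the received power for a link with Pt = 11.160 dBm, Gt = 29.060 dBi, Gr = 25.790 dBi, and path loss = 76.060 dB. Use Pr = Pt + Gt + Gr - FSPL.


Pr = 11.160 + 29.060 + 25.790 - 76.060 = -10.05 dBm

-10.05 dBm


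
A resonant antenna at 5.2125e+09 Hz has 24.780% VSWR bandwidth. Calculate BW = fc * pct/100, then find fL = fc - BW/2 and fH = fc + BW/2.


BW = 5.2125e+09 * 24.780/100 = 1.291658e+09 Hz
fL = 5.2125e+09 - 1.291658e+09/2 = 4.567e+09 Hz
fH = 5.2125e+09 + 1.291658e+09/2 = 5.858e+09 Hz

BW=1.292e+09 Hz, fL=4.567e+09 Hz, fH=5.858e+09 Hz


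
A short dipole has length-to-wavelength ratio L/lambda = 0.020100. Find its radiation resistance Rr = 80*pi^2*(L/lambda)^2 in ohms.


Rr = 80 * pi^2 * (0.020100)^2 = 80 * 9.869604 * 4.040100e-04 = 0.3190 ohm

0.3190 ohm


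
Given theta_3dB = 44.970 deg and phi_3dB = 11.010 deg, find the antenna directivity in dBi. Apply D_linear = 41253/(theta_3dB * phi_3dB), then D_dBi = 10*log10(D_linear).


D_linear = 41253 / (44.970 * 11.010) = 83.31925
D_dBi = 10 * log10(83.31925) = 19.21 dBi

19.21 dBi


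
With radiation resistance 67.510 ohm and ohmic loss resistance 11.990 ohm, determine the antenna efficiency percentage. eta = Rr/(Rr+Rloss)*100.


eta = 67.510 / (67.510 + 11.990) * 100 = 84.92%

84.92%


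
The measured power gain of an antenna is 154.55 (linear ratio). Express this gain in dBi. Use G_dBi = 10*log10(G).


G_dBi = 10 * log10(154.55) = 21.89 dBi

21.89 dBi


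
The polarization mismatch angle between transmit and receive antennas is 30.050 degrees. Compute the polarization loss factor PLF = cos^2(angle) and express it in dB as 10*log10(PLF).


PLF_linear = cos^2(30.050 deg) = 0.7492439
PLF_dB = 10 * log10(0.7492439) = -1.254 dB

-1.254 dB


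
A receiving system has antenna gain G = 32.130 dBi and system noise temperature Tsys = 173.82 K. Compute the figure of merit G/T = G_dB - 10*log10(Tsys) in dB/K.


G/T = 32.130 - 10*log10(173.82) = 32.130 - 22.40100 = 9.729 dB/K

9.729 dB/K


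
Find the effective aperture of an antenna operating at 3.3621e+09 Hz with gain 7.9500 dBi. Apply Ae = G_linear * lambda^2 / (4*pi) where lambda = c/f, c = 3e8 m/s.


lambda = c / f = 3.0000e+08 / 3.3621e+09 = 0.08922995 m
G_linear = 10^(7.9500/10) = 6.237348
Ae = G_linear * lambda^2 / (4*pi) = 6.237348 * 0.08922995^2 / (4*pi) = 3.952e-03 m^2

3.952e-03 m^2


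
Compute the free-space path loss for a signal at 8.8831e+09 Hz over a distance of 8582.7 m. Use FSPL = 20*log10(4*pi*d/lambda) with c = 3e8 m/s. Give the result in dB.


lambda = c / f = 3.0000e+08 / 8.8831e+09 = 0.03377199 m
FSPL = 20 * log10(4*pi*8582.7/0.03377199) = 130.1 dB

130.1 dB


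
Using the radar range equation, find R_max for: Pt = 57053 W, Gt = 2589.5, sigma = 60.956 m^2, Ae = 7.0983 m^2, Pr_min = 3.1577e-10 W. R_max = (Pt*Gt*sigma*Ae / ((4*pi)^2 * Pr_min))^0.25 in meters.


R^4 = 57053*2589.5*60.956*7.0983 / ((4*pi)^2 * 3.1577e-10) = 1.281960e+18
R_max = 1.281960e+18^0.25 = 33649 m

33649 m


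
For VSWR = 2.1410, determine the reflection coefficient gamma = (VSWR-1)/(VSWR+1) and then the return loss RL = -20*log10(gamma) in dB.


gamma = (2.1410 - 1) / (2.1410 + 1) = 0.3632601
RL = -20 * log10(0.3632601) = 8.796 dB

8.796 dB


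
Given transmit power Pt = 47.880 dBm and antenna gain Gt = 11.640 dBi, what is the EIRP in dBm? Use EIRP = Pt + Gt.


EIRP = Pt + Gt = 47.880 + 11.640 = 59.52 dBm

59.52 dBm


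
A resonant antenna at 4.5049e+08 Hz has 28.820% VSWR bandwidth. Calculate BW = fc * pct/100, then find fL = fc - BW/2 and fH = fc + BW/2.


BW = 4.5049e+08 * 28.820/100 = 1.298312e+08 Hz
fL = 4.5049e+08 - 1.298312e+08/2 = 3.856e+08 Hz
fH = 4.5049e+08 + 1.298312e+08/2 = 5.154e+08 Hz

BW=1.298e+08 Hz, fL=3.856e+08 Hz, fH=5.154e+08 Hz


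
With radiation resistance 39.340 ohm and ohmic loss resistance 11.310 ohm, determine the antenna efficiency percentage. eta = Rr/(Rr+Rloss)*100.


eta = 39.340 / (39.340 + 11.310) * 100 = 77.67%

77.67%


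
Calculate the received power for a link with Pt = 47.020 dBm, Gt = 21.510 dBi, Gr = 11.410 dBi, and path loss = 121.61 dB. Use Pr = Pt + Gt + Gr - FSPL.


Pr = 47.020 + 21.510 + 11.410 - 121.61 = -41.67 dBm

-41.67 dBm


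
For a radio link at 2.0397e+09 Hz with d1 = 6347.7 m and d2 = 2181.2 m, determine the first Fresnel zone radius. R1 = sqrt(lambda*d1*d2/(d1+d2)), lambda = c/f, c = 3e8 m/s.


lambda = c / f = 3.0000e+08 / 2.0397e+09 = 0.1470805 m
R1 = sqrt(0.1470805 * 6347.7 * 2181.2 / (6347.7 + 2181.2)) = 15.45 m

15.45 m


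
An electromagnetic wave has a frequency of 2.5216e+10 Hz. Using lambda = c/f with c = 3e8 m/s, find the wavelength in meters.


lambda = c / f = 3.0000e+08 / 2.5216e+10 = 0.01190 m

0.01190 m


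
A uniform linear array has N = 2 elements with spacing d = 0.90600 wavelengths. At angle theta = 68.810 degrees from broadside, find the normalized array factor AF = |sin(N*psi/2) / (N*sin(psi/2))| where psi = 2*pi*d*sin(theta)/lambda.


psi = 2*pi*0.90600*sin(68.810 deg) = 5.307674 rad
AF = |sin(2*5.307674/2) / (2*sin(5.307674/2))| = 0.8834

0.8834


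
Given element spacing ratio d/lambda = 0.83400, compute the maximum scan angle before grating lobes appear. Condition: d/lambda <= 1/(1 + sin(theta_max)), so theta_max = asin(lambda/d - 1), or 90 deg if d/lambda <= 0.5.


lambda/d - 1 = 1/0.83400 - 1 = 0.1990408
theta_max = asin(0.1990408) = 11.48 deg

11.48 deg


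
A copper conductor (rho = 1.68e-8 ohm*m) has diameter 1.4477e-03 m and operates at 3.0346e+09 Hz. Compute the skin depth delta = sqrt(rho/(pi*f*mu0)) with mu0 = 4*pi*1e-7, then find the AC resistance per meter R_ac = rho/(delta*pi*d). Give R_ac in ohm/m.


delta = sqrt(1.68e-8 / (pi * 3.0346e+09 * 4*pi*1e-7)) = 1.184197e-06 m
R_ac = 1.68e-8 / (1.184197e-06 * pi * 1.4477e-03) = 3.119 ohm/m

3.119 ohm/m


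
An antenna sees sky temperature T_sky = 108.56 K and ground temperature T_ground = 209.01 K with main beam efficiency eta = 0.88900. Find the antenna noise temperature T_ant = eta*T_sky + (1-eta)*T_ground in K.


T_ant = 0.88900 * 108.56 + (1 - 0.88900) * 209.01 = 119.7 K

119.7 K


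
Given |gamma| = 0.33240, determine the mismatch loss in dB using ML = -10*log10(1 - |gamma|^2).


ML = -10 * log10(1 - 0.33240^2) = -10 * log10(0.88951024) = 0.5085 dB

0.5085 dB


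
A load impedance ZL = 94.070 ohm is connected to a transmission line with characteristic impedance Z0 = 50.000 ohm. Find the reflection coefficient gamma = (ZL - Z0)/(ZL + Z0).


gamma = (94.070 - 50.000) / (94.070 + 50.000) = 0.3059

0.3059


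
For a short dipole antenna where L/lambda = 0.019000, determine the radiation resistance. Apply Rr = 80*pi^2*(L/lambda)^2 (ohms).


Rr = 80 * pi^2 * (0.019000)^2 = 80 * 9.869604 * 3.610000e-04 = 0.2850 ohm

0.2850 ohm


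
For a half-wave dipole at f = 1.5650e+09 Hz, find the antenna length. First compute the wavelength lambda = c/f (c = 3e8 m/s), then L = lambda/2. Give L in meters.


lambda = c / f = 3.0000e+08 / 1.5650e+09 = 0.1916933 m
L = lambda / 2 = 0.1916933 / 2 = 0.09585 m

0.09585 m


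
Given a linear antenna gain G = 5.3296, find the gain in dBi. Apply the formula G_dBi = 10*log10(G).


G_dBi = 10 * log10(5.3296) = 7.267 dBi

7.267 dBi


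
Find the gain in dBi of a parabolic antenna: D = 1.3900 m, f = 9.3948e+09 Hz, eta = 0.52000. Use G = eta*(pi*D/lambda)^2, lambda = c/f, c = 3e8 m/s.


lambda = c / f = 3.0000e+08 / 9.3948e+09 = 0.03193256 m
G_linear = 0.52000 * (pi * 1.3900 / 0.03193256)^2 = 9724.454
G_dBi = 10 * log10(9724.454) = 39.88 dBi

39.88 dBi


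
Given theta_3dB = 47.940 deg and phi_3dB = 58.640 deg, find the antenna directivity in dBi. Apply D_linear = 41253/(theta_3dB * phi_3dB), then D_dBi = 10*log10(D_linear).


D_linear = 41253 / (47.940 * 58.640) = 14.67451
D_dBi = 10 * log10(14.67451) = 11.67 dBi

11.67 dBi


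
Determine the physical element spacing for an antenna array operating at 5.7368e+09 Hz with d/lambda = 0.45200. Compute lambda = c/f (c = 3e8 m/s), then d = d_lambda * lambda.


lambda = c / f = 3.0000e+08 / 5.7368e+09 = 0.05229396 m
d = 0.45200 * 0.05229396 = 0.02364 m

0.02364 m


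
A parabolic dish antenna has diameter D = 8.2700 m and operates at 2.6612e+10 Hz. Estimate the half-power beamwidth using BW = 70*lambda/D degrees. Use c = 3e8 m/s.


lambda = c / f = 3.0000e+08 / 2.6612e+10 = 0.01127311 m
BW = 70 * 0.01127311 / 8.2700 = 0.09542 deg

0.09542 deg


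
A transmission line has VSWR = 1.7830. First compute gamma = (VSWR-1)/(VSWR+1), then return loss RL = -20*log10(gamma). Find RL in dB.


gamma = (1.7830 - 1) / (1.7830 + 1) = 0.2813511
RL = -20 * log10(0.2813511) = 11.02 dB

11.02 dB


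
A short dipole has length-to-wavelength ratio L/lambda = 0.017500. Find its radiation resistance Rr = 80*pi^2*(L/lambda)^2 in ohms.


Rr = 80 * pi^2 * (0.017500)^2 = 80 * 9.869604 * 3.062500e-04 = 0.2418 ohm

0.2418 ohm


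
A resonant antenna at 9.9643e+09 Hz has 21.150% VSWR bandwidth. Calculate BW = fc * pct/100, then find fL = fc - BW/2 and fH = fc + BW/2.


BW = 9.9643e+09 * 21.150/100 = 2.107449e+09 Hz
fL = 9.9643e+09 - 2.107449e+09/2 = 8.911e+09 Hz
fH = 9.9643e+09 + 2.107449e+09/2 = 1.102e+10 Hz

BW=2.107e+09 Hz, fL=8.911e+09 Hz, fH=1.102e+10 Hz


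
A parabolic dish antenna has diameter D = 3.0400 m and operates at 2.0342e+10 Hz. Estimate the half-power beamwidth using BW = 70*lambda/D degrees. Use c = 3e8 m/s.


lambda = c / f = 3.0000e+08 / 2.0342e+10 = 0.01474781 m
BW = 70 * 0.01474781 / 3.0400 = 0.3396 deg

0.3396 deg


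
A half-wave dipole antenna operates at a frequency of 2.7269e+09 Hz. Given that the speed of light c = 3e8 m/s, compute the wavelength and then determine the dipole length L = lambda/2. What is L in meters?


lambda = c / f = 3.0000e+08 / 2.7269e+09 = 0.1100150 m
L = lambda / 2 = 0.1100150 / 2 = 0.05501 m

0.05501 m


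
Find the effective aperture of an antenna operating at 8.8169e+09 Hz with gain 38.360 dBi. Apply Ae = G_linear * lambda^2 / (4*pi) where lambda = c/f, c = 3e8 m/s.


lambda = c / f = 3.0000e+08 / 8.8169e+09 = 0.03402556 m
G_linear = 10^(38.360/10) = 6854.882
Ae = G_linear * lambda^2 / (4*pi) = 6854.882 * 0.03402556^2 / (4*pi) = 0.6315 m^2

0.6315 m^2


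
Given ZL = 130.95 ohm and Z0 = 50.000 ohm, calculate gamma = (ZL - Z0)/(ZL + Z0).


gamma = (130.95 - 50.000) / (130.95 + 50.000) = 0.4474

0.4474


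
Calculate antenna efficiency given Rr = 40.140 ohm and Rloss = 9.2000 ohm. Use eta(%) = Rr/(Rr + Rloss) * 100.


eta = 40.140 / (40.140 + 9.2000) * 100 = 81.35%

81.35%


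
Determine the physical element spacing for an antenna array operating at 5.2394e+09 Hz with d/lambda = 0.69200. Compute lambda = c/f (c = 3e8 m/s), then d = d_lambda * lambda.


lambda = c / f = 3.0000e+08 / 5.2394e+09 = 0.05725846 m
d = 0.69200 * 0.05725846 = 0.03962 m

0.03962 m


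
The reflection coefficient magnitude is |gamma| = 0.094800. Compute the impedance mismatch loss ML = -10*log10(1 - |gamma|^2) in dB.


ML = -10 * log10(1 - 0.094800^2) = -10 * log10(0.99101296) = 0.03921 dB

0.03921 dB


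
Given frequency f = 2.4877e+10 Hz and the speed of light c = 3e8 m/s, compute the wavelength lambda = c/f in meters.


lambda = c / f = 3.0000e+08 / 2.4877e+10 = 0.01206 m

0.01206 m


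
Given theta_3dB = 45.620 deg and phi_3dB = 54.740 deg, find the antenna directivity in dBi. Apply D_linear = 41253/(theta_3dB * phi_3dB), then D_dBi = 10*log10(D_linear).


D_linear = 41253 / (45.620 * 54.740) = 16.51945
D_dBi = 10 * log10(16.51945) = 12.18 dBi

12.18 dBi


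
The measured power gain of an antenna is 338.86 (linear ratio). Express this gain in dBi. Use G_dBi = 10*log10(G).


G_dBi = 10 * log10(338.86) = 25.30 dBi

25.30 dBi


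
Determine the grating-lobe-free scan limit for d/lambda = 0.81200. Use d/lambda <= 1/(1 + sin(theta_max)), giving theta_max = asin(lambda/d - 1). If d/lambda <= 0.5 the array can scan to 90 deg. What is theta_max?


lambda/d - 1 = 1/0.81200 - 1 = 0.2315271
theta_max = asin(0.2315271) = 13.39 deg

13.39 deg


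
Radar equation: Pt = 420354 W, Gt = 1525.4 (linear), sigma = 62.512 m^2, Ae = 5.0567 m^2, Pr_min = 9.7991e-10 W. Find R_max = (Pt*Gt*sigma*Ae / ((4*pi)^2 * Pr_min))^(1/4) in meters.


R^4 = 420354*1525.4*62.512*5.0567 / ((4*pi)^2 * 9.7991e-10) = 1.309856e+18
R_max = 1.309856e+18^0.25 = 33830 m

33830 m


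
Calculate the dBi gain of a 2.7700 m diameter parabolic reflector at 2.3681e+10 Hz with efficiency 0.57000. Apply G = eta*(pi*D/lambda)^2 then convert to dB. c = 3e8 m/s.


lambda = c / f = 3.0000e+08 / 2.3681e+10 = 0.01266838 m
G_linear = 0.57000 * (pi * 2.7700 / 0.01266838)^2 = 268962.7
G_dBi = 10 * log10(268962.7) = 54.30 dBi

54.30 dBi


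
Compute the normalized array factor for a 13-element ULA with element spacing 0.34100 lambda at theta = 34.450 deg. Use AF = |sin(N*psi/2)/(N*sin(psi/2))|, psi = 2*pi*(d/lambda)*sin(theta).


psi = 2*pi*0.34100*sin(34.450 deg) = 1.212021 rad
AF = |sin(13*1.212021/2) / (13*sin(1.212021/2))| = 0.1350

0.1350


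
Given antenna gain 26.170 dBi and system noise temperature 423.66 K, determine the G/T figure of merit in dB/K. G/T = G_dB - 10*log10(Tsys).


G/T = 26.170 - 10*log10(423.66) = 26.170 - 26.27017 = -0.1002 dB/K

-0.1002 dB/K


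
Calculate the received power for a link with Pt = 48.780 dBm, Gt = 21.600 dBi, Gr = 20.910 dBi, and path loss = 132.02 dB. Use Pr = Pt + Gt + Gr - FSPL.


Pr = 48.780 + 21.600 + 20.910 - 132.02 = -40.73 dBm

-40.73 dBm


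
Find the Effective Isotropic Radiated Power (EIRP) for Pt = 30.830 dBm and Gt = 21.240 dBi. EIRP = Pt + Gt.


EIRP = Pt + Gt = 30.830 + 21.240 = 52.07 dBm

52.07 dBm


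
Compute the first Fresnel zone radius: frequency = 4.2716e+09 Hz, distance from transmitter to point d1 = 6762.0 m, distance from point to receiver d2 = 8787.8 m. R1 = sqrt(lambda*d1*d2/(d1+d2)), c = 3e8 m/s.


lambda = c / f = 3.0000e+08 / 4.2716e+09 = 0.07023130 m
R1 = sqrt(0.07023130 * 6762.0 * 8787.8 / (6762.0 + 8787.8)) = 16.38 m

16.38 m


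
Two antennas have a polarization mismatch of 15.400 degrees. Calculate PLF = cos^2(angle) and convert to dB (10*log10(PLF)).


PLF_linear = cos^2(15.400 deg) = 0.9294799
PLF_dB = 10 * log10(0.9294799) = -0.3176 dB

-0.3176 dB


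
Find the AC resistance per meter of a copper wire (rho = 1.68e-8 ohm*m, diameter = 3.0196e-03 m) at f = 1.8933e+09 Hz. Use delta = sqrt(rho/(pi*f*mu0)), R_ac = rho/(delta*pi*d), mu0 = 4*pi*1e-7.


delta = sqrt(1.68e-8 / (pi * 1.8933e+09 * 4*pi*1e-7)) = 1.499219e-06 m
R_ac = 1.68e-8 / (1.499219e-06 * pi * 3.0196e-03) = 1.181 ohm/m

1.181 ohm/m


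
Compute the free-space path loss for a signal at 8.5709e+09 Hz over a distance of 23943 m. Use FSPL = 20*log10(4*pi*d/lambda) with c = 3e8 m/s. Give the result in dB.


lambda = c / f = 3.0000e+08 / 8.5709e+09 = 0.03500216 m
FSPL = 20 * log10(4*pi*23943/0.03500216) = 138.7 dB

138.7 dB


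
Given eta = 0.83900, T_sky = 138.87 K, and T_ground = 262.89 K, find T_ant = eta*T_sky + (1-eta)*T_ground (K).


T_ant = 0.83900 * 138.87 + (1 - 0.83900) * 262.89 = 158.8 K

158.8 K


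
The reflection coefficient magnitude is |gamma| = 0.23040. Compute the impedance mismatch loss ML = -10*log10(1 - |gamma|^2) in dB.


ML = -10 * log10(1 - 0.23040^2) = -10 * log10(0.94691584) = 0.2369 dB

0.2369 dB


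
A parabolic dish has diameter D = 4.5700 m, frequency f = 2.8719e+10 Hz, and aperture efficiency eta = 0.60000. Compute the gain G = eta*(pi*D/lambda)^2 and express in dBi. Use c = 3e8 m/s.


lambda = c / f = 3.0000e+08 / 2.8719e+10 = 0.01044605 m
G_linear = 0.60000 * (pi * 4.5700 / 0.01044605)^2 = 1.133390e+06
G_dBi = 10 * log10(1.133390e+06) = 60.54 dBi

60.54 dBi


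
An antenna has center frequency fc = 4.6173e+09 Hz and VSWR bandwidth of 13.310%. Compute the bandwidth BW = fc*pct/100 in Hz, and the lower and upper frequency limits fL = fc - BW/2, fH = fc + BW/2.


BW = 4.6173e+09 * 13.310/100 = 6.145626e+08 Hz
fL = 4.6173e+09 - 6.145626e+08/2 = 4.310e+09 Hz
fH = 4.6173e+09 + 6.145626e+08/2 = 4.925e+09 Hz

BW=6.146e+08 Hz, fL=4.310e+09 Hz, fH=4.925e+09 Hz


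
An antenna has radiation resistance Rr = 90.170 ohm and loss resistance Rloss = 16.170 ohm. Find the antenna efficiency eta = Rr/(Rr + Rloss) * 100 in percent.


eta = 90.170 / (90.170 + 16.170) * 100 = 84.79%

84.79%


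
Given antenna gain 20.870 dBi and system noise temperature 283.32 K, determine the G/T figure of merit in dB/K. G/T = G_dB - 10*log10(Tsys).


G/T = 20.870 - 10*log10(283.32) = 20.870 - 24.52277 = -3.653 dB/K

-3.653 dB/K


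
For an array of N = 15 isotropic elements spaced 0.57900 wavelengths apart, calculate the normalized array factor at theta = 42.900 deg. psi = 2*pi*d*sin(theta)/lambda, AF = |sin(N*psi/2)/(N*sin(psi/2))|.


psi = 2*pi*0.57900*sin(42.900 deg) = 2.476438 rad
AF = |sin(15*2.476438/2) / (15*sin(2.476438/2))| = 0.01924

0.01924


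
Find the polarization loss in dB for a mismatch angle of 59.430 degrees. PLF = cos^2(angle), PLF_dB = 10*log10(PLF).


PLF_linear = cos^2(59.430 deg) = 0.2586645
PLF_dB = 10 * log10(0.2586645) = -5.873 dB

-5.873 dB


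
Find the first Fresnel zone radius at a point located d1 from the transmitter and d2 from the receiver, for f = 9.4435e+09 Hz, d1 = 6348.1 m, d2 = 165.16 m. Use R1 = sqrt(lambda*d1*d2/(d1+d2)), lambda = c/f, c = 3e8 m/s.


lambda = c / f = 3.0000e+08 / 9.4435e+09 = 0.03176788 m
R1 = sqrt(0.03176788 * 6348.1 * 165.16 / (6348.1 + 165.16)) = 2.261 m

2.261 m


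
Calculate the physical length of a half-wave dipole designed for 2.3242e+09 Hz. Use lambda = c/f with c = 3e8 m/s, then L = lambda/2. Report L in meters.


lambda = c / f = 3.0000e+08 / 2.3242e+09 = 0.1290767 m
L = lambda / 2 = 0.1290767 / 2 = 0.06454 m

0.06454 m


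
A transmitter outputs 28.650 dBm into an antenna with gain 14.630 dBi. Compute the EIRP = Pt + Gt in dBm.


EIRP = Pt + Gt = 28.650 + 14.630 = 43.28 dBm

43.28 dBm


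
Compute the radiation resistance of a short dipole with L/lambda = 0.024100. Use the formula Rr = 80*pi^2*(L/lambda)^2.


Rr = 80 * pi^2 * (0.024100)^2 = 80 * 9.869604 * 5.808100e-04 = 0.4586 ohm

0.4586 ohm


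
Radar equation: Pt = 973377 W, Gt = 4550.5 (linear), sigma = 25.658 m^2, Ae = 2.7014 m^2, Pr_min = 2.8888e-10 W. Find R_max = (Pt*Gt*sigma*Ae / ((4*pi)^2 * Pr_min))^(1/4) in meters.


R^4 = 973377*4550.5*25.658*2.7014 / ((4*pi)^2 * 2.8888e-10) = 6.729994e+18
R_max = 6.729994e+18^0.25 = 50934 m

50934 m


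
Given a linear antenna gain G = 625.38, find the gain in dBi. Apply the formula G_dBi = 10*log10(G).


G_dBi = 10 * log10(625.38) = 27.96 dBi

27.96 dBi


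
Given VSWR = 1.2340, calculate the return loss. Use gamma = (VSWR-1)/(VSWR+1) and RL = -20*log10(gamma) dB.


gamma = (1.2340 - 1) / (1.2340 + 1) = 0.1047449
RL = -20 * log10(0.1047449) = 19.60 dB

19.60 dB


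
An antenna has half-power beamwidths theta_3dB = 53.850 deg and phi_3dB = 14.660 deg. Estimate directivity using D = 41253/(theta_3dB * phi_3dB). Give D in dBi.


D_linear = 41253 / (53.850 * 14.660) = 52.25596
D_dBi = 10 * log10(52.25596) = 17.18 dBi

17.18 dBi


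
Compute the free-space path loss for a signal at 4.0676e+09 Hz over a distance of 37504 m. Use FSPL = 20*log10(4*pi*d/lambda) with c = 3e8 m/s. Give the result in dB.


lambda = c / f = 3.0000e+08 / 4.0676e+09 = 0.07375356 m
FSPL = 20 * log10(4*pi*37504/0.07375356) = 136.1 dB

136.1 dB


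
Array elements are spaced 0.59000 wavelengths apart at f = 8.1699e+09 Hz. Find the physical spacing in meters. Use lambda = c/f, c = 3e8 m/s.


lambda = c / f = 3.0000e+08 / 8.1699e+09 = 0.03672016 m
d = 0.59000 * 0.03672016 = 0.02166 m

0.02166 m


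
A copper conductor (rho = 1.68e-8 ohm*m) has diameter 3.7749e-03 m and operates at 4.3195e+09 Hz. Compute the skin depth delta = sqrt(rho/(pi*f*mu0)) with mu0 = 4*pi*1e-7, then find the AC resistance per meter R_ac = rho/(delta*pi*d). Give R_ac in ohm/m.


delta = sqrt(1.68e-8 / (pi * 4.3195e+09 * 4*pi*1e-7)) = 9.925629e-07 m
R_ac = 1.68e-8 / (9.925629e-07 * pi * 3.7749e-03) = 1.427 ohm/m

1.427 ohm/m


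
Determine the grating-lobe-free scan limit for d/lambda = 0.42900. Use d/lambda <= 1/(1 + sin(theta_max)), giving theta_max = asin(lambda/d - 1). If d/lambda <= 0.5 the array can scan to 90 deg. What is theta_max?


lambda/d - 1 = 1/0.42900 - 1 = 1.331002 >= 1
d/lambda <= 0.5, so the array can scan to endfire without grating lobes: theta_max = 90 deg

90 deg


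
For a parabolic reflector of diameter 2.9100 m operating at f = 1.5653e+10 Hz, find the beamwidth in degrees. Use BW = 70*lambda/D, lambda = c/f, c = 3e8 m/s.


lambda = c / f = 3.0000e+08 / 1.5653e+10 = 0.01916566 m
BW = 70 * 0.01916566 / 2.9100 = 0.4610 deg

0.4610 deg


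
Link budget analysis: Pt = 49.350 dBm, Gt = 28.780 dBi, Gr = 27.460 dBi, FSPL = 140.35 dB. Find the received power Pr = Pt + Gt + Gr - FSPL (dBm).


Pr = 49.350 + 28.780 + 27.460 - 140.35 = -34.76 dBm

-34.76 dBm


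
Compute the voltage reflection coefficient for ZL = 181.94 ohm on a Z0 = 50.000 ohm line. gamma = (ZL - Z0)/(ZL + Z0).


gamma = (181.94 - 50.000) / (181.94 + 50.000) = 0.5689

0.5689


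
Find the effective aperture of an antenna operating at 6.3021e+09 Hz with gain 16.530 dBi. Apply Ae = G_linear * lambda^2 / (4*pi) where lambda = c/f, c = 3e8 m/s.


lambda = c / f = 3.0000e+08 / 6.3021e+09 = 0.04760318 m
G_linear = 10^(16.530/10) = 44.97799
Ae = G_linear * lambda^2 / (4*pi) = 44.97799 * 0.04760318^2 / (4*pi) = 8.111e-03 m^2

8.111e-03 m^2


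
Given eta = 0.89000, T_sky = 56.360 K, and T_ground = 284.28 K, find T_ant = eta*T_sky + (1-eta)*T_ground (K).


T_ant = 0.89000 * 56.360 + (1 - 0.89000) * 284.28 = 81.43 K

81.43 K


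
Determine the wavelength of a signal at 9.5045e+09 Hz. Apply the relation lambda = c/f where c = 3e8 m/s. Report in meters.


lambda = c / f = 3.0000e+08 / 9.5045e+09 = 0.03156 m

0.03156 m


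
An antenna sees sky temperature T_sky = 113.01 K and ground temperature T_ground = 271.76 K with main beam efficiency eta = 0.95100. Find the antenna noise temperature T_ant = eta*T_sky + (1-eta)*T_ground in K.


T_ant = 0.95100 * 113.01 + (1 - 0.95100) * 271.76 = 120.8 K

120.8 K


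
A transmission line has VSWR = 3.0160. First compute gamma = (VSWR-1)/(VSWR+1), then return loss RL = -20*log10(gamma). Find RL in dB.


gamma = (3.0160 - 1) / (3.0160 + 1) = 0.5019920
RL = -20 * log10(0.5019920) = 5.986 dB

5.986 dB


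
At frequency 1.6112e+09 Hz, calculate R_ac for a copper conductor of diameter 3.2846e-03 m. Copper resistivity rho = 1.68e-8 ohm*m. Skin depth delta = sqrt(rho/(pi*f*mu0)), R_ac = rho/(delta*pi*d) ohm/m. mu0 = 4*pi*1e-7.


delta = sqrt(1.68e-8 / (pi * 1.6112e+09 * 4*pi*1e-7)) = 1.625175e-06 m
R_ac = 1.68e-8 / (1.625175e-06 * pi * 3.2846e-03) = 1.002 ohm/m

1.002 ohm/m


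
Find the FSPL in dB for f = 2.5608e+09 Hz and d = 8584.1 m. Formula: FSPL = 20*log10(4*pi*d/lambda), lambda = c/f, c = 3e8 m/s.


lambda = c / f = 3.0000e+08 / 2.5608e+09 = 0.1171509 m
FSPL = 20 * log10(4*pi*8584.1/0.1171509) = 119.3 dB

119.3 dB


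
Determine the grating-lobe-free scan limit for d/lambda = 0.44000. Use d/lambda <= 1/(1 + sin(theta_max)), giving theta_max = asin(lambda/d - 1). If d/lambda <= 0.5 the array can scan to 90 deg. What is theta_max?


lambda/d - 1 = 1/0.44000 - 1 = 1.272727 >= 1
d/lambda <= 0.5, so the array can scan to endfire without grating lobes: theta_max = 90 deg

90 deg


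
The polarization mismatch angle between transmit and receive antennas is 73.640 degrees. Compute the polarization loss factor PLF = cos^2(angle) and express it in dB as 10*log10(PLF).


PLF_linear = cos^2(73.640 deg) = 0.07933892
PLF_dB = 10 * log10(0.07933892) = -11.01 dB

-11.01 dB


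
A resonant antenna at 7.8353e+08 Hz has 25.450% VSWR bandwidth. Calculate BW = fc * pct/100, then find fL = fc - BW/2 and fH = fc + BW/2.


BW = 7.8353e+08 * 25.450/100 = 1.994084e+08 Hz
fL = 7.8353e+08 - 1.994084e+08/2 = 6.838e+08 Hz
fH = 7.8353e+08 + 1.994084e+08/2 = 8.832e+08 Hz

BW=1.994e+08 Hz, fL=6.838e+08 Hz, fH=8.832e+08 Hz


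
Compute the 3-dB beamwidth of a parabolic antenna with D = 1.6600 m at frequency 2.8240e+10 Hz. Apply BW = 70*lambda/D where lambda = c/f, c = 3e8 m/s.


lambda = c / f = 3.0000e+08 / 2.8240e+10 = 0.01062323 m
BW = 70 * 0.01062323 / 1.6600 = 0.4480 deg

0.4480 deg


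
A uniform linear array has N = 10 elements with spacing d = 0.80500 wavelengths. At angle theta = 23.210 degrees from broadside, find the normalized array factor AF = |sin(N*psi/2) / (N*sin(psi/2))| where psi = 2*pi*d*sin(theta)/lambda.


psi = 2*pi*0.80500*sin(23.210 deg) = 1.993355 rad
AF = |sin(10*1.993355/2) / (10*sin(1.993355/2))| = 0.06143

0.06143


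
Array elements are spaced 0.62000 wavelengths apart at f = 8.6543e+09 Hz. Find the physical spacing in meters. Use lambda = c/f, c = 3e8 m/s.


lambda = c / f = 3.0000e+08 / 8.6543e+09 = 0.03466485 m
d = 0.62000 * 0.03466485 = 0.02149 m

0.02149 m


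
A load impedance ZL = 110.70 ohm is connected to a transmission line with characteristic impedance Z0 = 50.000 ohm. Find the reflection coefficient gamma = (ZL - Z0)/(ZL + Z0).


gamma = (110.70 - 50.000) / (110.70 + 50.000) = 0.3777

0.3777


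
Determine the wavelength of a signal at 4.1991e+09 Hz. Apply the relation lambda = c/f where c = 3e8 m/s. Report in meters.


lambda = c / f = 3.0000e+08 / 4.1991e+09 = 0.07144 m

0.07144 m


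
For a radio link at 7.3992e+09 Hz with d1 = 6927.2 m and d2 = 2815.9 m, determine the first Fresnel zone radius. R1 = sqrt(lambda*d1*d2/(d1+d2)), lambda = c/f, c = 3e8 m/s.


lambda = c / f = 3.0000e+08 / 7.3992e+09 = 0.04054492 m
R1 = sqrt(0.04054492 * 6927.2 * 2815.9 / (6927.2 + 2815.9)) = 9.010 m

9.010 m


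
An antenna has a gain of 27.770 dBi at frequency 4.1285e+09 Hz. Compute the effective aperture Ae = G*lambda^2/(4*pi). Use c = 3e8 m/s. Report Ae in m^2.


lambda = c / f = 3.0000e+08 / 4.1285e+09 = 0.07266562 m
G_linear = 10^(27.770/10) = 598.4116
Ae = G_linear * lambda^2 / (4*pi) = 598.4116 * 0.07266562^2 / (4*pi) = 0.2514 m^2

0.2514 m^2


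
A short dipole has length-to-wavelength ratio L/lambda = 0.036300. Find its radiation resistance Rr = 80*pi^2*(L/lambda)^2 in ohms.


Rr = 80 * pi^2 * (0.036300)^2 = 80 * 9.869604 * 1.317690e-03 = 1.040 ohm

1.040 ohm


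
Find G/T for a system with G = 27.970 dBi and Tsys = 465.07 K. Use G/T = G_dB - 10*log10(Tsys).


G/T = 27.970 - 10*log10(465.07) = 27.970 - 26.67518 = 1.295 dB/K

1.295 dB/K


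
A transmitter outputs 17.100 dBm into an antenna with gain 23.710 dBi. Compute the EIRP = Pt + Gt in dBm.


EIRP = Pt + Gt = 17.100 + 23.710 = 40.81 dBm

40.81 dBm


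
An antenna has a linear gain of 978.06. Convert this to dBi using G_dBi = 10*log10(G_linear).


G_dBi = 10 * log10(978.06) = 29.90 dBi

29.90 dBi


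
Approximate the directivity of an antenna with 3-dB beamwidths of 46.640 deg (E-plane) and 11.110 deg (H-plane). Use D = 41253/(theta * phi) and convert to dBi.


D_linear = 41253 / (46.640 * 11.110) = 79.61281
D_dBi = 10 * log10(79.61281) = 19.01 dBi

19.01 dBi


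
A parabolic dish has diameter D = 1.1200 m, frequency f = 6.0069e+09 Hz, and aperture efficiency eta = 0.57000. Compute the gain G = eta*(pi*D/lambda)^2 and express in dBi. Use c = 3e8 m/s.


lambda = c / f = 3.0000e+08 / 6.0069e+09 = 0.04994257 m
G_linear = 0.57000 * (pi * 1.1200 / 0.04994257)^2 = 2829.234
G_dBi = 10 * log10(2829.234) = 34.52 dBi

34.52 dBi


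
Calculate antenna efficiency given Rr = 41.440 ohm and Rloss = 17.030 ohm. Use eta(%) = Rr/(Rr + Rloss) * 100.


eta = 41.440 / (41.440 + 17.030) * 100 = 70.87%

70.87%


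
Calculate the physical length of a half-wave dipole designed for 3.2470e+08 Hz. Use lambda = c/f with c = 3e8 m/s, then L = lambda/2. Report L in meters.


lambda = c / f = 3.0000e+08 / 3.2470e+08 = 0.9239298 m
L = lambda / 2 = 0.9239298 / 2 = 0.4620 m

0.4620 m


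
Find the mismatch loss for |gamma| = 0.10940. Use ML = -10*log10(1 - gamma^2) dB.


ML = -10 * log10(1 - 0.10940^2) = -10 * log10(0.98803164) = 0.05229 dB

0.05229 dB


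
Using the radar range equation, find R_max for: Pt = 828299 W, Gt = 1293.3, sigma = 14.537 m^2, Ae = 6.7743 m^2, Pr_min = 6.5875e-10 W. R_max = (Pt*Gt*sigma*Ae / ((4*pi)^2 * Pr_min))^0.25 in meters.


R^4 = 828299*1293.3*14.537*6.7743 / ((4*pi)^2 * 6.5875e-10) = 1.014110e+18
R_max = 1.014110e+18^0.25 = 31734 m

31734 m


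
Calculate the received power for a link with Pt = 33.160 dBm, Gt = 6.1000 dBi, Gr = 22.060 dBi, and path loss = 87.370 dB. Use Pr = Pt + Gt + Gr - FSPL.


Pr = 33.160 + 6.1000 + 22.060 - 87.370 = -26.05 dBm

-26.05 dBm


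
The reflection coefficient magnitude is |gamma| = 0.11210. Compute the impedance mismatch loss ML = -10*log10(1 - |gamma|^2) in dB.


ML = -10 * log10(1 - 0.11210^2) = -10 * log10(0.98743359) = 0.05492 dB

0.05492 dB


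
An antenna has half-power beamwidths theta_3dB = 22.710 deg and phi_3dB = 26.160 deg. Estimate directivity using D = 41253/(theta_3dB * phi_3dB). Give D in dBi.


D_linear = 41253 / (22.710 * 26.160) = 69.43855
D_dBi = 10 * log10(69.43855) = 18.42 dBi

18.42 dBi


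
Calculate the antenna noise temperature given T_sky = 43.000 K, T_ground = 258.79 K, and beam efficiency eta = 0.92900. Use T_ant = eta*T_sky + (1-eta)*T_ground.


T_ant = 0.92900 * 43.000 + (1 - 0.92900) * 258.79 = 58.32 K

58.32 K


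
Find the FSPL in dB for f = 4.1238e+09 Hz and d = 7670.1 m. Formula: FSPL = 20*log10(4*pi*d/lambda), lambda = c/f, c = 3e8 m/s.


lambda = c / f = 3.0000e+08 / 4.1238e+09 = 0.07274844 m
FSPL = 20 * log10(4*pi*7670.1/0.07274844) = 122.4 dB

122.4 dB


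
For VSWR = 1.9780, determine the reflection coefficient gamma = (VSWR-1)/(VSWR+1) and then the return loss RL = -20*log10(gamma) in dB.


gamma = (1.9780 - 1) / (1.9780 + 1) = 0.3284083
RL = -20 * log10(0.3284083) = 9.672 dB

9.672 dB


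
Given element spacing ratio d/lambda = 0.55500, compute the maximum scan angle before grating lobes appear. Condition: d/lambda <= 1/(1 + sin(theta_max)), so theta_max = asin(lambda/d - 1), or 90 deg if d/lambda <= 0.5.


lambda/d - 1 = 1/0.55500 - 1 = 0.8018018
theta_max = asin(0.8018018) = 53.30 deg

53.30 deg


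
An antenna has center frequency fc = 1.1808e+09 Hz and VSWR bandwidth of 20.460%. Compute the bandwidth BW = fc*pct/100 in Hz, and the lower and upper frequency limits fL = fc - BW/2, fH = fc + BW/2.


BW = 1.1808e+09 * 20.460/100 = 2.415917e+08 Hz
fL = 1.1808e+09 - 2.415917e+08/2 = 1.060e+09 Hz
fH = 1.1808e+09 + 2.415917e+08/2 = 1.302e+09 Hz

BW=2.416e+08 Hz, fL=1.060e+09 Hz, fH=1.302e+09 Hz


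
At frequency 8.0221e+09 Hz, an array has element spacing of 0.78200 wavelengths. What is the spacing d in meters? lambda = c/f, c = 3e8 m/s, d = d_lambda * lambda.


lambda = c / f = 3.0000e+08 / 8.0221e+09 = 0.03739669 m
d = 0.78200 * 0.03739669 = 0.02924 m

0.02924 m


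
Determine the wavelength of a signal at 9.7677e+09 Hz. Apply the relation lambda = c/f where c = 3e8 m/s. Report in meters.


lambda = c / f = 3.0000e+08 / 9.7677e+09 = 0.03071 m

0.03071 m


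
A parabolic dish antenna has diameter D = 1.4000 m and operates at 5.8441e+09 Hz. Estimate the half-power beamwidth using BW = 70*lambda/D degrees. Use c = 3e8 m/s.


lambda = c / f = 3.0000e+08 / 5.8441e+09 = 0.05133382 m
BW = 70 * 0.05133382 / 1.4000 = 2.567 deg

2.567 deg


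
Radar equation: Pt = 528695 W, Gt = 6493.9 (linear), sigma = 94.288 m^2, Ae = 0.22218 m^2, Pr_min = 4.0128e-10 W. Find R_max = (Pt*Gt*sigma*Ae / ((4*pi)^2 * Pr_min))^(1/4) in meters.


R^4 = 528695*6493.9*94.288*0.22218 / ((4*pi)^2 * 4.0128e-10) = 1.135024e+18
R_max = 1.135024e+18^0.25 = 32640 m

32640 m


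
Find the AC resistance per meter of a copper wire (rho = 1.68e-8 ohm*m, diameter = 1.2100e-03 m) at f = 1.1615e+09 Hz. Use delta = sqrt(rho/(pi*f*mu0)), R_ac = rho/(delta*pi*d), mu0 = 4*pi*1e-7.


delta = sqrt(1.68e-8 / (pi * 1.1615e+09 * 4*pi*1e-7)) = 1.914102e-06 m
R_ac = 1.68e-8 / (1.914102e-06 * pi * 1.2100e-03) = 2.309 ohm/m

2.309 ohm/m


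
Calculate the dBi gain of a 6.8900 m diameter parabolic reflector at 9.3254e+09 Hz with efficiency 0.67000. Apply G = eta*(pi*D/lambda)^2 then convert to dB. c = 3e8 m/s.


lambda = c / f = 3.0000e+08 / 9.3254e+09 = 0.03217020 m
G_linear = 0.67000 * (pi * 6.8900 / 0.03217020)^2 = 303323.1
G_dBi = 10 * log10(303323.1) = 54.82 dBi

54.82 dBi


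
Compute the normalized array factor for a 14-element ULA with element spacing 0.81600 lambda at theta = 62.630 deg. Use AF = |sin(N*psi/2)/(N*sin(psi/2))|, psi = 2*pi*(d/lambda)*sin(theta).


psi = 2*pi*0.81600*sin(62.630 deg) = 4.553135 rad
AF = |sin(14*4.553135/2) / (14*sin(4.553135/2))| = 0.04133

0.04133


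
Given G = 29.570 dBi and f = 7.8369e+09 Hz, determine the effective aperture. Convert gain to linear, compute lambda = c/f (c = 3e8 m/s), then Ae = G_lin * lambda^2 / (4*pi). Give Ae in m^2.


lambda = c / f = 3.0000e+08 / 7.8369e+09 = 0.03828044 m
G_linear = 10^(29.570/10) = 905.7326
Ae = G_linear * lambda^2 / (4*pi) = 905.7326 * 0.03828044^2 / (4*pi) = 0.1056 m^2

0.1056 m^2


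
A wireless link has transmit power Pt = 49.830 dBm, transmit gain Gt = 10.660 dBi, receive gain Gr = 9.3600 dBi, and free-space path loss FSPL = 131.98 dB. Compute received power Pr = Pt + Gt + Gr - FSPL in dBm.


Pr = 49.830 + 10.660 + 9.3600 - 131.98 = -62.13 dBm

-62.13 dBm


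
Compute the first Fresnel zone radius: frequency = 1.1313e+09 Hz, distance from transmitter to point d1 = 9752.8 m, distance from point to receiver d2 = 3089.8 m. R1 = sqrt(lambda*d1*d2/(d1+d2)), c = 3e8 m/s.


lambda = c / f = 3.0000e+08 / 1.1313e+09 = 0.2651816 m
R1 = sqrt(0.2651816 * 9752.8 * 3089.8 / (9752.8 + 3089.8)) = 24.94 m

24.94 m


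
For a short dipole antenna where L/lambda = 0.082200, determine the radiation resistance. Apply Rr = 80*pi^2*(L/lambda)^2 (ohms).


Rr = 80 * pi^2 * (0.082200)^2 = 80 * 9.869604 * 6.756840e-03 = 5.335 ohm

5.335 ohm


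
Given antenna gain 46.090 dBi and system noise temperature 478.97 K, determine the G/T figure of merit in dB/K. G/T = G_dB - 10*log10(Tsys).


G/T = 46.090 - 10*log10(478.97) = 46.090 - 26.80308 = 19.29 dB/K

19.29 dB/K


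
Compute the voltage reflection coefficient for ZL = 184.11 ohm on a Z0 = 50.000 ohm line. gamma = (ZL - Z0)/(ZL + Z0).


gamma = (184.11 - 50.000) / (184.11 + 50.000) = 0.5729

0.5729


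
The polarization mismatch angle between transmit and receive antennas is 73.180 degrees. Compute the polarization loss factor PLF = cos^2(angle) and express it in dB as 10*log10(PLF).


PLF_linear = cos^2(73.180 deg) = 0.08373265
PLF_dB = 10 * log10(0.08373265) = -10.77 dB

-10.77 dB


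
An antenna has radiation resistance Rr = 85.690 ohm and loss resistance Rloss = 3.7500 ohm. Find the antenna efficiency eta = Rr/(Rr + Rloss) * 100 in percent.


eta = 85.690 / (85.690 + 3.7500) * 100 = 95.81%

95.81%


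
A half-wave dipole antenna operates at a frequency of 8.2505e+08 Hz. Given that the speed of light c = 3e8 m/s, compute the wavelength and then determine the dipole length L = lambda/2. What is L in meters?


lambda = c / f = 3.0000e+08 / 8.2505e+08 = 0.3636143 m
L = lambda / 2 = 0.3636143 / 2 = 0.1818 m

0.1818 m


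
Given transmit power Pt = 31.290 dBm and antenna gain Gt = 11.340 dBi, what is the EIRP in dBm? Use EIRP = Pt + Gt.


EIRP = Pt + Gt = 31.290 + 11.340 = 42.63 dBm

42.63 dBm


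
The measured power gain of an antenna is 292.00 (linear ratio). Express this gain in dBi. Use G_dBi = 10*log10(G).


G_dBi = 10 * log10(292.00) = 24.65 dBi

24.65 dBi


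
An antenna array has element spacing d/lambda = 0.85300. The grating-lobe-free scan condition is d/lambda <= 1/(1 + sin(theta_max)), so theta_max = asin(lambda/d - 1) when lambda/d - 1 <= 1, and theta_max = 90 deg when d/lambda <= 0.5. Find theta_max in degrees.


lambda/d - 1 = 1/0.85300 - 1 = 0.1723329
theta_max = asin(0.1723329) = 9.923 deg

9.923 deg


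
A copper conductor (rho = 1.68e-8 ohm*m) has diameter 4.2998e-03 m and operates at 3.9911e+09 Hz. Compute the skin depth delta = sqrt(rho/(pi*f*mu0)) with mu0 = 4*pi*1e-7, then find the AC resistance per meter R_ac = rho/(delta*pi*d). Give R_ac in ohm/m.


delta = sqrt(1.68e-8 / (pi * 3.9911e+09 * 4*pi*1e-7)) = 1.032591e-06 m
R_ac = 1.68e-8 / (1.032591e-06 * pi * 4.2998e-03) = 1.204 ohm/m

1.204 ohm/m


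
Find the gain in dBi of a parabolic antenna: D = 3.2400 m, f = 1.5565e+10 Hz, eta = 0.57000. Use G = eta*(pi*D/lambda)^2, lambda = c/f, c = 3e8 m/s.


lambda = c / f = 3.0000e+08 / 1.5565e+10 = 0.01927401 m
G_linear = 0.57000 * (pi * 3.2400 / 0.01927401)^2 = 158971.9
G_dBi = 10 * log10(158971.9) = 52.01 dBi

52.01 dBi


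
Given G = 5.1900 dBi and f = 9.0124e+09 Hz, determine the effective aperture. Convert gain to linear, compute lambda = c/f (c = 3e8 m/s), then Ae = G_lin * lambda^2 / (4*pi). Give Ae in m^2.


lambda = c / f = 3.0000e+08 / 9.0124e+09 = 0.03328747 m
G_linear = 10^(5.1900/10) = 3.303695
Ae = G_linear * lambda^2 / (4*pi) = 3.303695 * 0.03328747^2 / (4*pi) = 2.913e-04 m^2

2.913e-04 m^2


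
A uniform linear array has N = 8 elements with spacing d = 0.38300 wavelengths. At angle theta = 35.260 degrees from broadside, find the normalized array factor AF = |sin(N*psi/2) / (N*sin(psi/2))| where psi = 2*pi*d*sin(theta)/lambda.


psi = 2*pi*0.38300*sin(35.260 deg) = 1.389220 rad
AF = |sin(8*1.389220/2) / (8*sin(1.389220/2))| = 0.1297

0.1297


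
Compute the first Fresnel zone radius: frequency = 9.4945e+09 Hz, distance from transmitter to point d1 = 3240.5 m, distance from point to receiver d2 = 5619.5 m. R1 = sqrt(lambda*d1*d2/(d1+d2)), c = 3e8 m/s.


lambda = c / f = 3.0000e+08 / 9.4945e+09 = 0.03159724 m
R1 = sqrt(0.03159724 * 3240.5 * 5619.5 / (3240.5 + 5619.5)) = 8.059 m

8.059 m


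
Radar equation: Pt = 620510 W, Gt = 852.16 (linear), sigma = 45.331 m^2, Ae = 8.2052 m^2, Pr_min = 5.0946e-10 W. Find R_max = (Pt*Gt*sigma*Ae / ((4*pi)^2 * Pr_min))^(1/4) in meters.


R^4 = 620510*852.16*45.331*8.2052 / ((4*pi)^2 * 5.0946e-10) = 2.444694e+18
R_max = 2.444694e+18^0.25 = 39542 m

39542 m


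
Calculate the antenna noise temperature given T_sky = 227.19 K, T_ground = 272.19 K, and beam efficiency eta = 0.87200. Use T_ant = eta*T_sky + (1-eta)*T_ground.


T_ant = 0.87200 * 227.19 + (1 - 0.87200) * 272.19 = 232.9 K

232.9 K
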